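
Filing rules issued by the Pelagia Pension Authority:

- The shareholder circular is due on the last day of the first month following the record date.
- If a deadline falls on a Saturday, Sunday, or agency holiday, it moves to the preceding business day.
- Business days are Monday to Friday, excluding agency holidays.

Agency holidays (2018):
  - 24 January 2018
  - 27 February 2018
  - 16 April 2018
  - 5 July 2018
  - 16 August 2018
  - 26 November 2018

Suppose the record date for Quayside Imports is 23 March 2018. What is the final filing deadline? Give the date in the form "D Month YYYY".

The first month after 23 March 2018 is April 2018, whose last day is 30 April 2018.
Since 30 April 2018 is a Monday and not a holiday, the date is unchanged.
Final deadline: 30 April 2018.

30 April 2018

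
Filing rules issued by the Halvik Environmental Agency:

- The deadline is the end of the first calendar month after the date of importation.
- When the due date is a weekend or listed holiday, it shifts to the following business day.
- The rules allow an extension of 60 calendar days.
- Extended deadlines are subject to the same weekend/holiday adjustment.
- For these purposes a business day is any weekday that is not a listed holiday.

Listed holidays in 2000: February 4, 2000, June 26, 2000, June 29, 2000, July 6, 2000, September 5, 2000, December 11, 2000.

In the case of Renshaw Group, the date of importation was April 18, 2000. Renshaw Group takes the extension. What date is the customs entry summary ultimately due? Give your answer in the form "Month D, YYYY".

1 month after April 18, 2000 falls in May 2000; the last day of that month is May 31, 2000.
May 31, 2000 (Wednesday) is already a business day.
Applying the 60-calendar-day extension: May 31, 2000 + 60 days = July 30, 2000.
July 30, 2000 is a Sunday; the next business day is July 31, 2000 (Monday).
Deadline: July 31, 2000.

July 31, 2000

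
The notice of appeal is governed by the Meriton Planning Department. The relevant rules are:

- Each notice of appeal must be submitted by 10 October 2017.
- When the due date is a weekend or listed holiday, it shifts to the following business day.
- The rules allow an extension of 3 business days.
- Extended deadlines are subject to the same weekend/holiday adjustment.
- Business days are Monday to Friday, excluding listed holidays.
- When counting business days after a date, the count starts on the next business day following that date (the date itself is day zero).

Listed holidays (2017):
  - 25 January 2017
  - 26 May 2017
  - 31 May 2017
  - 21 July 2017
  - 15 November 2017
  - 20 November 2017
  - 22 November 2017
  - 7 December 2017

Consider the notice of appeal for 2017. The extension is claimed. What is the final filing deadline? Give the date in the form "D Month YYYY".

13 October 2017

Start from the fixed due date, 10 October 2017.
10 October 2017 falls on a Tuesday, which is a business day, so no adjustment is needed.
Counting 3 further business days from 10 October 2017 reaches 13 October 2017.
13 October 2017 (Friday) is already a business day.
Final deadline: 13 October 2017.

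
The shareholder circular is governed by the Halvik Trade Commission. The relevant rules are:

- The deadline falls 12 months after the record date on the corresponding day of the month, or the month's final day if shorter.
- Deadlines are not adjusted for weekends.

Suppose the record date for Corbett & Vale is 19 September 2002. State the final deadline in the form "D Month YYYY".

19 September 2003

Moving 12 months forward from 19 September 2002 on the corresponding day gives 19 September 2003.
19 September 2003 falls on a Friday. The rules make no weekend/holiday allowance, so it remains 19 September 2003.
Final deadline: 19 September 2003.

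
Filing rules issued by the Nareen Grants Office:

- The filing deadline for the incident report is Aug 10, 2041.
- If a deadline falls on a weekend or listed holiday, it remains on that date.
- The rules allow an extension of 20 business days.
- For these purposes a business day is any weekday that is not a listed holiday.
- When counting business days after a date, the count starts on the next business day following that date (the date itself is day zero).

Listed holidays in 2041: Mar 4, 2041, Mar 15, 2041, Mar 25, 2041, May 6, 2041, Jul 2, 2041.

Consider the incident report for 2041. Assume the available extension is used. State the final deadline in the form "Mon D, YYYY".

The statutory due date is Aug 10, 2041.
No adjustment is made for weekends or holidays, so Aug 10, 2041 stands.
Counting 20 further business days from Aug 10, 2041 reaches Sep 6, 2041.
Sep 6, 2041 is a Friday; no weekend or holiday adjustment applies.
Deadline: Sep 6, 2041.

Sep 6, 2041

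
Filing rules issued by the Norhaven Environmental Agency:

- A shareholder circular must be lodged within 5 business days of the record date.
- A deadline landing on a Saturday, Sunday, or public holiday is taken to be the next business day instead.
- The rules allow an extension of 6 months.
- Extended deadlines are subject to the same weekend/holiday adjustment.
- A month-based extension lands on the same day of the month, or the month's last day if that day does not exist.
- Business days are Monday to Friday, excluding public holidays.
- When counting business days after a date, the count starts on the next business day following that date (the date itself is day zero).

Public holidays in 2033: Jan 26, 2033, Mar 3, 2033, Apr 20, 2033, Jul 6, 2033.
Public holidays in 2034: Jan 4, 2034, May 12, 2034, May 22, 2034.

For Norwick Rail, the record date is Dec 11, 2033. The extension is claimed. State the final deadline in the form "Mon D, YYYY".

5 business days after Dec 11, 2033, excluding weekends and holidays, is Dec 16, 2033.
Dec 16, 2033 falls on a Friday, which is a business day, so no adjustment is needed.
Add 6 months to Dec 16, 2033: Jun 16, 2034.
Jun 16, 2034 falls on a Friday, which is a business day, so no adjustment is needed.
Final deadline: Jun 16, 2034.

Jun 16, 2034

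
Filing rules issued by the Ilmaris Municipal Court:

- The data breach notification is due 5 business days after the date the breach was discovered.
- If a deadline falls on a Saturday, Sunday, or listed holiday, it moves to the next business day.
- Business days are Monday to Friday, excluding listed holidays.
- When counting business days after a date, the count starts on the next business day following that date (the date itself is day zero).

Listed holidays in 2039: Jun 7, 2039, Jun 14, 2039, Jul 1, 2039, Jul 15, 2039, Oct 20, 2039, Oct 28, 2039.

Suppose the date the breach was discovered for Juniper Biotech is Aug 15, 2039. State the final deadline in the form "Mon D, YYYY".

Counting 5 business days after Aug 15, 2039 (skipping weekends and listed holidays) reaches Aug 22, 2039.
Aug 22, 2039 is a Monday and not a listed holiday, so it stands.
Deadline: Aug 22, 2039.

Aug 22, 2039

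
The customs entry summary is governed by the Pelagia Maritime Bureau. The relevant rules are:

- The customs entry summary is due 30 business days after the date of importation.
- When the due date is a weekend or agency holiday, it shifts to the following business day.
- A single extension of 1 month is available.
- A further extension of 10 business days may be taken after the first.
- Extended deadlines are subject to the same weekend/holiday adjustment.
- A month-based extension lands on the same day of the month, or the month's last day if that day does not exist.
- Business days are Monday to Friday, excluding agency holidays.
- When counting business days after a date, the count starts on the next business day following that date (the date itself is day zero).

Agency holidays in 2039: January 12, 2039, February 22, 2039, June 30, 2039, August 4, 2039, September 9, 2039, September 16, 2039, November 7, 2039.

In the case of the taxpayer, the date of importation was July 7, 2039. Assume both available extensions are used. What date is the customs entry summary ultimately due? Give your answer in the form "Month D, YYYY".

30 business days after July 7, 2039, excluding weekends and holidays, is August 19, 2039.
August 19, 2039 is a Friday and not a listed holiday, so it stands.
The 1 month extension carries August 19, 2039 to September 19, 2039.
Since September 19, 2039 is a Monday and not a holiday, the date is unchanged.
The 10-business-day extension runs from September 19, 2039 to October 3, 2039.
October 3, 2039 is a Monday and not a listed holiday, so it stands.
So the filing is due October 3, 2039.

October 3, 2039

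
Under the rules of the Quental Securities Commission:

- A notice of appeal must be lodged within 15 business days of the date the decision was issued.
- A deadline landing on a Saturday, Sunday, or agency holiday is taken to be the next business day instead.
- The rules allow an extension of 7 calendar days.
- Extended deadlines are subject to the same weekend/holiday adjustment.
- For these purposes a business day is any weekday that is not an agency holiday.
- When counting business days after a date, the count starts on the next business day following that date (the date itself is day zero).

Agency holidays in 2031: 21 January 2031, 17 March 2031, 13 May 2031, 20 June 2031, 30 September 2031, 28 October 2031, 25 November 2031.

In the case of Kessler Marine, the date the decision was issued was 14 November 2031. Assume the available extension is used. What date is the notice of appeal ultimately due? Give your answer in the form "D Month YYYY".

15 December 2031

15 business days after 14 November 2031, excluding weekends and holidays, is 8 December 2031.
Since 8 December 2031 is a Monday and not a holiday, the date is unchanged.
The 7-calendar-day extension moves the deadline from 8 December 2031 to 15 December 2031.
15 December 2031 is a Monday and not a listed holiday, so it stands.
Final deadline: 15 December 2031.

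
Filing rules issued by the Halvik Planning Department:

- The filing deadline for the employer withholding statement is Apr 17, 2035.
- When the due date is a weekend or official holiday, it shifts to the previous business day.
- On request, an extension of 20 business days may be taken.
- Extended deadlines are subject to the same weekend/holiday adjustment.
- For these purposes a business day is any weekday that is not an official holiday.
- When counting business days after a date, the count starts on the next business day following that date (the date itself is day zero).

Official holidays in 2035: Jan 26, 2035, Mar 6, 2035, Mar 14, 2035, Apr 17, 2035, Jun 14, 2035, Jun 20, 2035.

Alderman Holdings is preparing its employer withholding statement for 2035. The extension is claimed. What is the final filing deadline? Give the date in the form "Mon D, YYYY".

May 15, 2035

The statutory due date is Apr 17, 2035.
Apr 17, 2035 falls on a listed holiday. Rolling to the preceding business day gives Apr 16, 2035, a Monday.
The 20-business-day extension runs from Apr 16, 2035 to May 15, 2035.
May 15, 2035 (Tuesday) is already a business day.
Final deadline: May 15, 2035.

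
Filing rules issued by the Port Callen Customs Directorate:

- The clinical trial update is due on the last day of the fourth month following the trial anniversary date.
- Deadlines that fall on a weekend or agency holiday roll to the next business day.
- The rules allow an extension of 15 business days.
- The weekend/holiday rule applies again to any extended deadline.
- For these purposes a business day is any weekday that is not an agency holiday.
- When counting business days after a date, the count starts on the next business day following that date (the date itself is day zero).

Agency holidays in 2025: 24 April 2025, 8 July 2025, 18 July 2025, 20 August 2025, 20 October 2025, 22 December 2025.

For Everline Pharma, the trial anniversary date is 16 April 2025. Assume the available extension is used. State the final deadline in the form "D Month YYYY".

22 September 2025

4 months after 16 April 2025 falls in August 2025; the last day of that month is 31 August 2025.
31 August 2025 falls on a Sunday. Rolling to the next business day gives 1 September 2025, a Monday.
Counting 15 further business days from 1 September 2025 reaches 22 September 2025.
22 September 2025 falls on a Monday, which is a business day, so no adjustment is needed.
The final due date is 22 September 2025.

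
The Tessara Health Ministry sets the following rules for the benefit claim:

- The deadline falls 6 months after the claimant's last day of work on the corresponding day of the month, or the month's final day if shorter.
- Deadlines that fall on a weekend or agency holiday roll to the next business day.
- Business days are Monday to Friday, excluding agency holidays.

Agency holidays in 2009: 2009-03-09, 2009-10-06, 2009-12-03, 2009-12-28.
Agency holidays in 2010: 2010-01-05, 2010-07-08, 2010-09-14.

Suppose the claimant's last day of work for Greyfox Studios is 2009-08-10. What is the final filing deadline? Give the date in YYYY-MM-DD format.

6 months after 2009-08-10, on the same day of the month, is 2010-02-10.
2010-02-10 is a Wednesday and not a listed holiday, so it stands.
So the filing is due 2010-02-10.

2010-02-10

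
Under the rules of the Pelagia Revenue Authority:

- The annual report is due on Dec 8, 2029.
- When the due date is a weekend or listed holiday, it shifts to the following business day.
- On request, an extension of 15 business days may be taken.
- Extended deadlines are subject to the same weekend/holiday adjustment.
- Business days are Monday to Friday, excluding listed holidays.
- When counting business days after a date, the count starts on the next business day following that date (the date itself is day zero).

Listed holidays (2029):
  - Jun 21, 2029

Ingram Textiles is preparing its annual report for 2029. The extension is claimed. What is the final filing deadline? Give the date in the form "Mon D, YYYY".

The stated deadline is Dec 8, 2029.
Dec 8, 2029 falls on a Saturday. Rolling to the next business day gives Dec 10, 2029, a Monday.
Counting 15 further business days from Dec 10, 2029 reaches Dec 31, 2029.
Since Dec 31, 2029 is a Monday and not a holiday, the date is unchanged.
Final deadline: Dec 31, 2029.

Dec 31, 2029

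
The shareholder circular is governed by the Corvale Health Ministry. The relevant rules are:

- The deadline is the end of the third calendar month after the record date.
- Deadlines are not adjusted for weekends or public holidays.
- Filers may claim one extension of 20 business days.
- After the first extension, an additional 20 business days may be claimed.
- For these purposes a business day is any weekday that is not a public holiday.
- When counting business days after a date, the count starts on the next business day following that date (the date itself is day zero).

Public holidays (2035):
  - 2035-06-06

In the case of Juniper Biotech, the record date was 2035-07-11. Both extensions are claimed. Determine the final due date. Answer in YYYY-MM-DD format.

3 months after 2035-07-11 falls in October 2035; the last day of that month is 2035-10-31.
2035-10-31 falls on a Wednesday. The rules make no weekend/holiday allowance, so it remains 2035-10-31.
Counting 20 further business days from 2035-10-31 reaches 2035-11-28.
2035-11-28 is a Wednesday; no weekend or holiday adjustment applies.
Counting 20 further business days from 2035-11-28 reaches 2035-12-26.
2035-12-26 is a Wednesday; no weekend or holiday adjustment applies.
Final deadline: 2035-12-26.

2035-12-26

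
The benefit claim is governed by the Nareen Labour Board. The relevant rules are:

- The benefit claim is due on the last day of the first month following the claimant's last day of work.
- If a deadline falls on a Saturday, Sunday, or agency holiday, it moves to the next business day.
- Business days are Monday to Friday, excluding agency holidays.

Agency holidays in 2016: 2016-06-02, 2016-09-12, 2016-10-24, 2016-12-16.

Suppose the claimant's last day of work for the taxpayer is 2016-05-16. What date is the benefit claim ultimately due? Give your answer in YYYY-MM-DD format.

2016-06-30

The first month after 2016-05-16 is June 2016, whose last day is 2016-06-30.
Since 2016-06-30 is a Thursday and not a holiday, the date is unchanged.
Final deadline: 2016-06-30.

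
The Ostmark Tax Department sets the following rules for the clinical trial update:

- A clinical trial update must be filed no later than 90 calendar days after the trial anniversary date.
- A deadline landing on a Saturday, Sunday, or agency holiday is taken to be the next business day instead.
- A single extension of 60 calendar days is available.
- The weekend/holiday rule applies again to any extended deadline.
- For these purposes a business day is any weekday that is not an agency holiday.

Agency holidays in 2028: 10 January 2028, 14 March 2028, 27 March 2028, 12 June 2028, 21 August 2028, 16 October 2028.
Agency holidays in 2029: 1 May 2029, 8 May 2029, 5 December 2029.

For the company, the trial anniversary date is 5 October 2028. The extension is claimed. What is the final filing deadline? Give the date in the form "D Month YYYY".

Trigger date 5 October 2028 + 90 calendar days = 3 January 2029.
3 January 2029 falls on a Wednesday, which is a business day, so no adjustment is needed.
Applying the 60-calendar-day extension: 3 January 2029 + 60 days = 4 March 2029.
4 March 2029 is a Sunday; the next business day is 5 March 2029 (Monday).
So the filing is due 5 March 2029.

5 March 2029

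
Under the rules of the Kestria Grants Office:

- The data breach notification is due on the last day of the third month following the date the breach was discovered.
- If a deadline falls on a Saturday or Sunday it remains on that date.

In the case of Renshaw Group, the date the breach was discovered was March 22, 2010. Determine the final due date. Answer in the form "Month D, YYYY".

June 30, 2010

3 months after March 22, 2010 falls in June 2010; the last day of that month is June 30, 2010.
No adjustment is made for weekends or holidays, so June 30, 2010 stands.
The final due date is June 30, 2010.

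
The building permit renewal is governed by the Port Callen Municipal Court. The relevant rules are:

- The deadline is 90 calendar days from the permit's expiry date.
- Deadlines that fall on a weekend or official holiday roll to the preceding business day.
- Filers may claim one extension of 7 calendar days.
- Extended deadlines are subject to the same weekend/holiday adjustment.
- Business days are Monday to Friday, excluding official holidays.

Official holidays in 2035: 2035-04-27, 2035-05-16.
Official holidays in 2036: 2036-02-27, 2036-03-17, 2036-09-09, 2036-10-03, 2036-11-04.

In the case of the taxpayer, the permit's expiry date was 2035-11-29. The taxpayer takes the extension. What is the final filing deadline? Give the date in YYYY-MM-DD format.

From 2035-11-29, 90 calendar days later is 2036-02-27.
2036-02-27 is a listed holiday, so it moves to the preceding business day, 2036-02-26 (Tuesday).
Add the 7 calendar-day extension to 2036-02-26: 2036-03-04.
2036-03-04 falls on a Tuesday, which is a business day, so no adjustment is needed.
Final deadline: 2036-03-04.

2036-03-04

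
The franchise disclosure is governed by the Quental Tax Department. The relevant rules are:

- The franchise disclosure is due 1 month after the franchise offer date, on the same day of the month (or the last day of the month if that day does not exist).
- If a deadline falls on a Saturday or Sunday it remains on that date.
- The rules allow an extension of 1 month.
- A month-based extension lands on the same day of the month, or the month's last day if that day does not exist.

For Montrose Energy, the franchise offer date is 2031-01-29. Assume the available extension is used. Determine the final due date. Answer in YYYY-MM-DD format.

1 month from 2031-01-29 is 2031-02-28 (day 29 does not exist in February, so the month's last day is used).
No adjustment is made for weekends or holidays, so 2031-02-28 stands.
Add 1 month to 2031-02-28: 2031-03-28.
No adjustment is made for weekends or holidays, so 2031-03-28 stands.
The final due date is 2031-03-28.

2031-03-28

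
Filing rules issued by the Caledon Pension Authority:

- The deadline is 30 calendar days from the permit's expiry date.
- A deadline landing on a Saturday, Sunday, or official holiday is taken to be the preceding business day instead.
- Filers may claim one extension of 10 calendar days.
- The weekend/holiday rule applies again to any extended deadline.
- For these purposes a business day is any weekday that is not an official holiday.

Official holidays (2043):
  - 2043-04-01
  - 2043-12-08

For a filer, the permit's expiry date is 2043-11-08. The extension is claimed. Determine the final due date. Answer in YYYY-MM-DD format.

2043-12-17

30 calendar days after 2043-11-08 is 2043-12-08.
Because 2043-12-08 is a listed holiday, the deadline becomes 2043-12-07 (Monday).
Applying the 10-calendar-day extension: 2043-12-07 + 10 days = 2043-12-17.
Since 2043-12-17 is a Thursday and not a holiday, the date is unchanged.
So the filing is due 2043-12-17.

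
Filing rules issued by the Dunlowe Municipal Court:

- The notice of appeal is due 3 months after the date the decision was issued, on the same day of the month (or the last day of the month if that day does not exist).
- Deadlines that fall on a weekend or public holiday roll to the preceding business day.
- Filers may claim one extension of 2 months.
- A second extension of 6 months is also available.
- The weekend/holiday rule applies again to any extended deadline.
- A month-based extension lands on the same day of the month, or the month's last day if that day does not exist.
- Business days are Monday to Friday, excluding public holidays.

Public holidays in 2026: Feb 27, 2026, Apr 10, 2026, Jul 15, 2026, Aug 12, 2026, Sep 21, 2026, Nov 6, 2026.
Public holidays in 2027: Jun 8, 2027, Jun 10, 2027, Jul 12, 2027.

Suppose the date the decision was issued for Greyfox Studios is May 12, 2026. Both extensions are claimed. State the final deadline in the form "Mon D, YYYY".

Apr 9, 2027

Moving 3 months forward from May 12, 2026 on the corresponding day gives Aug 12, 2026.
Aug 12, 2026 is a listed holiday; the preceding business day is Aug 11, 2026 (Tuesday).
Applying the 2 months extension: 2 months after Aug 11, 2026 is Oct 11, 2026.
Oct 11, 2026 is a Sunday, so it moves to the preceding business day, Oct 9, 2026 (Friday).
Add 6 months to Oct 9, 2026: Apr 9, 2027.
Apr 9, 2027 is a Friday and not a listed holiday, so it stands.
The final due date is Apr 9, 2027.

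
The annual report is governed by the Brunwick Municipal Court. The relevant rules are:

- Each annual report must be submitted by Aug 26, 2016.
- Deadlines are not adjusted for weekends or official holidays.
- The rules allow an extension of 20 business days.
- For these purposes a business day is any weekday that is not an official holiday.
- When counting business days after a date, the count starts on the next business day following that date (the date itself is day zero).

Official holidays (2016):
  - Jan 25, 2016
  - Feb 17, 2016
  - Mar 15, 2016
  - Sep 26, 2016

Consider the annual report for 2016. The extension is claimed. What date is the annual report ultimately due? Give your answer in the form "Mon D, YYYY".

Sep 23, 2016

Start from the fixed due date, Aug 26, 2016.
Aug 26, 2016 falls on a Friday. The rules make no weekend/holiday allowance, so it remains Aug 26, 2016.
The 20-business-day extension runs from Aug 26, 2016 to Sep 23, 2016.
Sep 23, 2016 is a Friday; no weekend or holiday adjustment applies.
Final deadline: Sep 23, 2016.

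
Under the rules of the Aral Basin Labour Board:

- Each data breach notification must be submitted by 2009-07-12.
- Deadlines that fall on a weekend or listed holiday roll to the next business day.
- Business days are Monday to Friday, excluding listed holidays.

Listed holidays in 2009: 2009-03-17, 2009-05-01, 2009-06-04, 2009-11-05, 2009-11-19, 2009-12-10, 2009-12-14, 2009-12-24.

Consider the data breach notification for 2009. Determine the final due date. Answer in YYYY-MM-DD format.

2009-07-13

The stated deadline is 2009-07-12.
2009-07-12 is a Sunday, so it moves to the next business day, 2009-07-13 (Monday).
Final deadline: 2009-07-13.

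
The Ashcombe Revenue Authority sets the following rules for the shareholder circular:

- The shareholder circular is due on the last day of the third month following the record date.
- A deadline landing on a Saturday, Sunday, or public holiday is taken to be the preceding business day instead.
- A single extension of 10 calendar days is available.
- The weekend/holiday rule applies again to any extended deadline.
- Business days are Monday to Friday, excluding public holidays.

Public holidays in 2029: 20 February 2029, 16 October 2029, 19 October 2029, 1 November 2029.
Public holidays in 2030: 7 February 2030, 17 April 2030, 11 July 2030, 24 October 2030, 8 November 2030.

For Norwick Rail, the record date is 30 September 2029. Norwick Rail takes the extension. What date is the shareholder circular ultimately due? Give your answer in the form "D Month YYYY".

The third month after 30 September 2029 is December 2029, whose last day is 31 December 2029.
31 December 2029 (Monday) is already a business day.
Add the 10 calendar-day extension to 31 December 2029: 10 January 2030.
10 January 2030 is a Thursday and not a listed holiday, so it stands.
The final due date is 10 January 2030.

10 January 2030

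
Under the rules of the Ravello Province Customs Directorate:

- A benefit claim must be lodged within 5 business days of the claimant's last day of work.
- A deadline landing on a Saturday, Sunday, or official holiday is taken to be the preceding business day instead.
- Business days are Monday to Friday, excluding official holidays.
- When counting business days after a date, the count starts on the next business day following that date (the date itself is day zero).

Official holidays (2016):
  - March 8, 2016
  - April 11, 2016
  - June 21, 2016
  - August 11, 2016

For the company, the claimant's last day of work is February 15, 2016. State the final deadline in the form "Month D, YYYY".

Starting the day after February 15, 2016 and counting 5 business days lands on February 22, 2016.
February 22, 2016 falls on a Monday, which is a business day, so no adjustment is needed.
Final deadline: February 22, 2016.

February 22, 2016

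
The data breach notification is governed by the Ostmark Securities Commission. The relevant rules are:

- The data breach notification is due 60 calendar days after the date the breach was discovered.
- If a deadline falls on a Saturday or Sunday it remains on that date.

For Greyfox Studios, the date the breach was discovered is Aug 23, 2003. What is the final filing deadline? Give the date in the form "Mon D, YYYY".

Oct 22, 2003

From Aug 23, 2003, 60 calendar days later is Oct 22, 2003.
Oct 22, 2003 falls on a Wednesday. The rules make no weekend/holiday allowance, so it remains Oct 22, 2003.
So the filing is due Oct 22, 2003.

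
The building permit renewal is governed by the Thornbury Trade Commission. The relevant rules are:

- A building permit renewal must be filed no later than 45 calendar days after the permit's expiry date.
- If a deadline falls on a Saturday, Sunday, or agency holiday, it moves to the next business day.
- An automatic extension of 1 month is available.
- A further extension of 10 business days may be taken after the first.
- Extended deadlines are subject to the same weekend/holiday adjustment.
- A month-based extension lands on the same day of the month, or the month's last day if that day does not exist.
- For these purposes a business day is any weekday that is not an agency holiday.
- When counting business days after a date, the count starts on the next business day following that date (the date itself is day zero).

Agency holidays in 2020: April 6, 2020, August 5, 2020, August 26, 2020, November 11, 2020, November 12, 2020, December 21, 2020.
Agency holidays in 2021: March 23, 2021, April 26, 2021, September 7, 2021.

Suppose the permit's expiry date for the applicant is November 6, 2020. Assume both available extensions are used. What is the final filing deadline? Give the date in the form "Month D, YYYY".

February 5, 2021

From November 6, 2020, 45 calendar days later is December 21, 2020.
December 21, 2020 is a listed holiday, so it moves to the next business day, December 22, 2020 (Tuesday).
Applying the 1 month extension: 1 month after December 22, 2020 is January 22, 2021.
January 22, 2021 is a Friday and not a listed holiday, so it stands.
Counting 10 further business days from January 22, 2021 reaches February 5, 2021.
Since February 5, 2021 is a Friday and not a holiday, the date is unchanged.
Deadline: February 5, 2021.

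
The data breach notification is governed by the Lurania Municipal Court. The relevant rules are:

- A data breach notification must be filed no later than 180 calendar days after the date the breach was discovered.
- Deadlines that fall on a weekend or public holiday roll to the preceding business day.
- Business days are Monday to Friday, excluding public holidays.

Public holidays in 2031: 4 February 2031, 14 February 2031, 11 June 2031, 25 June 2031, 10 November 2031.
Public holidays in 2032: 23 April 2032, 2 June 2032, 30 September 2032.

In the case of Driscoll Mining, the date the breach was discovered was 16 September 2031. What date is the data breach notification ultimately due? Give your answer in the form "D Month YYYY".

12 March 2032

Adding 180 calendar days to 16 September 2031 gives 14 March 2032.
14 March 2032 falls on a Sunday. Rolling to the preceding business day gives 12 March 2032, a Friday.
So the filing is due 12 March 2032.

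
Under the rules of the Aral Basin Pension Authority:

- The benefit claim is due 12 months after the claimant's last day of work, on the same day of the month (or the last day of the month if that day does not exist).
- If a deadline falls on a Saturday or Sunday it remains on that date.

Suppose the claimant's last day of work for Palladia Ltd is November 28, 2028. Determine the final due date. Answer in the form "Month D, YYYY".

Moving 12 months forward from November 28, 2028 on the corresponding day gives November 28, 2029.
November 28, 2029 is a Wednesday; no weekend or holiday adjustment applies.
Deadline: November 28, 2029.

November 28, 2029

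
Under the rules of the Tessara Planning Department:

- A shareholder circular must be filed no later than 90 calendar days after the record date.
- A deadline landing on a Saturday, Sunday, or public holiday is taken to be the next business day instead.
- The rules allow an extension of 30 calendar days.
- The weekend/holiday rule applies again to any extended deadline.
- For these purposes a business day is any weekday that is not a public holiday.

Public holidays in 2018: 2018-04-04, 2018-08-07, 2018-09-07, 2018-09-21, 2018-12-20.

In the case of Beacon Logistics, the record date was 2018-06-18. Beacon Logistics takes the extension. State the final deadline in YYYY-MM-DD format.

2018-10-17

Adding 90 calendar days to 2018-06-18 gives 2018-09-16.
2018-09-16 is a Sunday, so it moves to the next business day, 2018-09-17 (Monday).
Add the 30 calendar-day extension to 2018-09-17: 2018-10-17.
2018-10-17 is a Wednesday and not a listed holiday, so it stands.
So the filing is due 2018-10-17.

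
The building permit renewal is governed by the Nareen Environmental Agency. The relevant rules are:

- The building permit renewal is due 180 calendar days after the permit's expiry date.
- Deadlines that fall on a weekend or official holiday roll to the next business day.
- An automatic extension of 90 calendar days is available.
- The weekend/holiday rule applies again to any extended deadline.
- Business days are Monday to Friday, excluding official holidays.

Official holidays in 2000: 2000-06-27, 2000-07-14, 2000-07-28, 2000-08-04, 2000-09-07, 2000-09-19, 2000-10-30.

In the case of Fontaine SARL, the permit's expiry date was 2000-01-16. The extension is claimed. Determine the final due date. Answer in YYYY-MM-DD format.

180 calendar days after 2000-01-16 is 2000-07-14.
2000-07-14 is a listed holiday; the next business day is 2000-07-17 (Monday).
With the 90-day extension, 2000-07-17 becomes 2000-10-15.
2000-10-15 is a Sunday; the next business day is 2000-10-16 (Monday).
So the filing is due 2000-10-16.

2000-10-16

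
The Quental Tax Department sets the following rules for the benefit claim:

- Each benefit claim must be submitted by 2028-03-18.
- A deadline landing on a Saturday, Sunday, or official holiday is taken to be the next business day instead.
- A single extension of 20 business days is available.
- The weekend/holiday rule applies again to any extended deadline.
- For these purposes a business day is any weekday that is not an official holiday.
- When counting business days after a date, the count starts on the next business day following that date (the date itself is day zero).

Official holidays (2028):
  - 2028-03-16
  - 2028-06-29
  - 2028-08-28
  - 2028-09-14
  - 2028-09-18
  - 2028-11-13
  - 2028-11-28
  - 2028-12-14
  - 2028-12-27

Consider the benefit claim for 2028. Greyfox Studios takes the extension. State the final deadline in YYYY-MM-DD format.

2028-04-17

The statutory due date is 2028-03-18.
2028-03-18 is a Saturday; the next business day is 2028-03-20 (Monday).
The 20-business-day extension runs from 2028-03-20 to 2028-04-17.
2028-04-17 (Monday) is already a business day.
Deadline: 2028-04-17.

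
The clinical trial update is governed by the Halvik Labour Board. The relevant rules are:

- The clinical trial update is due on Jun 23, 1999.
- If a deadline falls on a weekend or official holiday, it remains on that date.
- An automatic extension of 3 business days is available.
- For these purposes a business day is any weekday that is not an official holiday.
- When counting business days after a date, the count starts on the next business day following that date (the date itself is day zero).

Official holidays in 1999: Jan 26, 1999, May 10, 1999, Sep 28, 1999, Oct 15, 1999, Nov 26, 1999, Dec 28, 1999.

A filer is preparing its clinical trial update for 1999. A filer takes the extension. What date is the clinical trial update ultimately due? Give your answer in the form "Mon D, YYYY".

Jun 28, 1999

The statutory due date is Jun 23, 1999.
Jun 23, 1999 is a Wednesday; no weekend or holiday adjustment applies.
Counting 3 further business days from Jun 23, 1999 reaches Jun 28, 1999.
Jun 28, 1999 falls on a Monday. The rules make no weekend/holiday allowance, so it remains Jun 28, 1999.
Final deadline: Jun 28, 1999.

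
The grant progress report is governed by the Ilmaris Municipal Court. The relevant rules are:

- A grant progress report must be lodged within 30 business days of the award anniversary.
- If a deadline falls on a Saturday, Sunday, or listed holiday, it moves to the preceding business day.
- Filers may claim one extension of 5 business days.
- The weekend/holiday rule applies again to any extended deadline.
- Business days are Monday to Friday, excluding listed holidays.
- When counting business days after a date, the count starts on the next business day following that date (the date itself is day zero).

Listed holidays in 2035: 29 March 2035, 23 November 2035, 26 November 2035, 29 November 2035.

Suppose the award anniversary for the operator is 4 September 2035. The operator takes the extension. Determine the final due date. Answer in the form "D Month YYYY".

30 business days after 4 September 2035, excluding weekends and holidays, is 16 October 2035.
16 October 2035 is a Tuesday and not a listed holiday, so it stands.
Counting 5 further business days from 16 October 2035 reaches 23 October 2035.
Since 23 October 2035 is a Tuesday and not a holiday, the date is unchanged.
Deadline: 23 October 2035.

23 October 2035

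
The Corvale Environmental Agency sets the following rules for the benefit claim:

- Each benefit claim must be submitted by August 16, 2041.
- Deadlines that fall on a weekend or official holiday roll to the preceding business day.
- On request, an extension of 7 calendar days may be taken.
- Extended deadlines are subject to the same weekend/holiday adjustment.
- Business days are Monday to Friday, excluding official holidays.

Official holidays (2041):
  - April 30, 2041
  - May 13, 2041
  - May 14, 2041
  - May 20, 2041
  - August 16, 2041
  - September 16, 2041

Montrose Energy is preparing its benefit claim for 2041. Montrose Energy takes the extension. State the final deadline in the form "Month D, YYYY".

The statutory due date is August 16, 2041.
August 16, 2041 is a listed holiday; the preceding business day is August 15, 2041 (Thursday).
With the 7-day extension, August 15, 2041 becomes August 22, 2041.
August 22, 2041 is a Thursday and not a listed holiday, so it stands.
The final due date is August 22, 2041.

August 22, 2041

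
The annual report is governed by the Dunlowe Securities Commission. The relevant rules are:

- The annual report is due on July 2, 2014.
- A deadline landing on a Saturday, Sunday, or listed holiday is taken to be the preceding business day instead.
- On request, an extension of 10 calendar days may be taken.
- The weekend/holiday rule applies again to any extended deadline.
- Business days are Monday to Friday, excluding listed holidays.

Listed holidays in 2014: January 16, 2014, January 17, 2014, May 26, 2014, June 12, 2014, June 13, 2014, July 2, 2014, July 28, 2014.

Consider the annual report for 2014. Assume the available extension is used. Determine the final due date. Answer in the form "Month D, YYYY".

The stated deadline is July 2, 2014.
July 2, 2014 is a listed holiday, so it moves to the preceding business day, July 1, 2014 (Tuesday).
Add the 10 calendar-day extension to July 1, 2014: July 11, 2014.
July 11, 2014 (Friday) is already a business day.
So the filing is due July 11, 2014.

July 11, 2014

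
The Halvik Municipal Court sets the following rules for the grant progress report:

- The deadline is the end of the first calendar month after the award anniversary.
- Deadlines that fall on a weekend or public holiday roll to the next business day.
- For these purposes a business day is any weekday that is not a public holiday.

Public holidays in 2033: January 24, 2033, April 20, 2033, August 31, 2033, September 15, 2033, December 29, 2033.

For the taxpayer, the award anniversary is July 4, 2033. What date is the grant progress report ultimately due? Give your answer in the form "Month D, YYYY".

September 1, 2033

1 month after July 4, 2033 is August 2033; that month ends on August 31, 2033.
August 31, 2033 falls on a listed holiday. Rolling to the next business day gives September 1, 2033, a Thursday.
Deadline: September 1, 2033.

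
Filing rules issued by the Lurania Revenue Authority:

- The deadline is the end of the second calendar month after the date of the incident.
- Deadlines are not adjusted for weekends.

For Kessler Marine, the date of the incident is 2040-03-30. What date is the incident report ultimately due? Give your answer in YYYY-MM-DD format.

2 months after 2040-03-30 is May 2040; that month ends on 2040-05-31.
No adjustment is made for weekends or holidays, so 2040-05-31 stands.
So the filing is due 2040-05-31.

2040-05-31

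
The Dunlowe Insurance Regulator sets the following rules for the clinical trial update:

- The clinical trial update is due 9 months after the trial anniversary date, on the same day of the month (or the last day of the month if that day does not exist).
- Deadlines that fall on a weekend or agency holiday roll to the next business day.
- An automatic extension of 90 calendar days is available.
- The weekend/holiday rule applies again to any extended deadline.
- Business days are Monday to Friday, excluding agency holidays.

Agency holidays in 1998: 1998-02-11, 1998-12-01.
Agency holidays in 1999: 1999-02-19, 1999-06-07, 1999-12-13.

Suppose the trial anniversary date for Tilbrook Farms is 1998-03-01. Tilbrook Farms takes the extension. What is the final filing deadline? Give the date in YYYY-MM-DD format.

9 months after 1998-03-01, on the same day of the month, is 1998-12-01.
1998-12-01 falls on a listed holiday. Rolling to the next business day gives 1998-12-02, a Wednesday.
Applying the 90-calendar-day extension: 1998-12-02 + 90 days = 1999-03-02.
1999-03-02 is a Tuesday and not a listed holiday, so it stands.
Final deadline: 1999-03-02.

1999-03-02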